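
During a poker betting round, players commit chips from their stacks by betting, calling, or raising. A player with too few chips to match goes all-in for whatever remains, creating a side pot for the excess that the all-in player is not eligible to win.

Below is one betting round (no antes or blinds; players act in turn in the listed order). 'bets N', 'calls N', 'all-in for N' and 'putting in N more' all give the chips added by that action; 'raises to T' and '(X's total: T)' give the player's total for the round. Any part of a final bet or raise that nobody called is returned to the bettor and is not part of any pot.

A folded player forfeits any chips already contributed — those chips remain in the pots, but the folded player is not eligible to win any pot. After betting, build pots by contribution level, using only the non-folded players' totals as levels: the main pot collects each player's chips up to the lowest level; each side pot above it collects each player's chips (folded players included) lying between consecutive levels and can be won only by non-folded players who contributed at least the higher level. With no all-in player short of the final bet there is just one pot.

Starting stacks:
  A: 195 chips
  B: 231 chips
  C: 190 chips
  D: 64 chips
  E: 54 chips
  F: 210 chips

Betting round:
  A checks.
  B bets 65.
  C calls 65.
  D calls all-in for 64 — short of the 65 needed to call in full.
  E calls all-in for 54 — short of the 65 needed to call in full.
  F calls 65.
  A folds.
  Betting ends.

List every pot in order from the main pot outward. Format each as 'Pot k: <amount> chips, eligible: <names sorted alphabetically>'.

Contributions: B=65, C=65, D=64, E=54, F=65
Folded: A
Pot levels (distinct totals of non-folded players): 54, 64, 65
Layer 1-54: 54 each from B, C, D, E, F = 54*5 = 270 chips; eligible B, C, D, E, F
Layer 55-64: 10 each from B, C, D, F = 10*4 = 40 chips; eligible B, C, D, F
Layer 65-65: 1 each from B, C, F = 1*3 = 3 chips; eligible B, C, F

Pot 1: 270 chips, eligible: B, C, D, E, F
Pot 2: 40 chips, eligible: B, C, D, F
Pot 3: 3 chips, eligible: B, C, F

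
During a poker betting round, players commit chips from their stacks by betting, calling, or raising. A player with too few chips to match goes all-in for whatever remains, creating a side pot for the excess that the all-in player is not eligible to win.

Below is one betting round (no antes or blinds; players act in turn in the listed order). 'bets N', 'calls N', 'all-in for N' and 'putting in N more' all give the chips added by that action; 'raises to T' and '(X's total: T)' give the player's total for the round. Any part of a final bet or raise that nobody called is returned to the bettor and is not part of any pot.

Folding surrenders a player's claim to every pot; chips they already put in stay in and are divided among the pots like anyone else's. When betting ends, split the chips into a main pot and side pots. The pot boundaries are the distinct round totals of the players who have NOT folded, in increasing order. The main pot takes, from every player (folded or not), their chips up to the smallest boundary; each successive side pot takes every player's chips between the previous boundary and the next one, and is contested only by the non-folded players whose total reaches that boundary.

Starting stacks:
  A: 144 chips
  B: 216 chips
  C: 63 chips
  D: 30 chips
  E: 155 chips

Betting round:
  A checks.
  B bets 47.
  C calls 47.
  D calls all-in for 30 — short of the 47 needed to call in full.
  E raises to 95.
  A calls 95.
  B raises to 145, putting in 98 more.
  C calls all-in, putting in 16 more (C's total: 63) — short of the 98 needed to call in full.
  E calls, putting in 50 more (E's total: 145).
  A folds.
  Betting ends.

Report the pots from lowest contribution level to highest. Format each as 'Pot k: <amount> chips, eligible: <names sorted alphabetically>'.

Contributions: A=95, B=145, C=63, D=30, E=145
Folded: A
Pot levels (distinct totals of non-folded players): 30, 63, 145
Layer 1-30: 30 each from A, B, C, D, E = 30*5 = 150 chips; eligible B, C, D, E
Layer 31-63: 33 each from A, B, C, E = 33*4 = 132 chips; eligible B, C, E
Layer 64-145: A 32 + B 82 + E 82 = 196 chips; eligible B, E

Pot 1: 150 chips, eligible: B, C, D, E
Pot 2: 132 chips, eligible: B, C, E
Pot 3: 196 chips, eligible: B, E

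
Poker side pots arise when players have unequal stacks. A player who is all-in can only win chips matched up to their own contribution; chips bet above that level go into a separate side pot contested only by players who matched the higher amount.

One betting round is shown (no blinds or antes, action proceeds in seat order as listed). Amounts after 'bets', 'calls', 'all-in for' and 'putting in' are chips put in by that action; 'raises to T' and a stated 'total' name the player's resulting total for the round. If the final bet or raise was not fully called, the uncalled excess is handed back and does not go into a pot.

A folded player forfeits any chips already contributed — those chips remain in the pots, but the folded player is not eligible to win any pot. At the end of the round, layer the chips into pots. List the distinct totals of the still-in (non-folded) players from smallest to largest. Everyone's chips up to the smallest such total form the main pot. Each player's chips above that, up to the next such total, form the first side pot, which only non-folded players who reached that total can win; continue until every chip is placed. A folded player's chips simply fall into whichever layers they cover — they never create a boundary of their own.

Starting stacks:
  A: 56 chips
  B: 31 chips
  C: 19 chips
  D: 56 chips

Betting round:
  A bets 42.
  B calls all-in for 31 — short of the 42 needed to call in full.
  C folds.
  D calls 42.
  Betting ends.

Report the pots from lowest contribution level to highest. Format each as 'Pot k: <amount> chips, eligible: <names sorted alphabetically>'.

Contributions: A=42, B=31, D=42
Folded: C
Pot levels (distinct totals of non-folded players): 31, 42
Layer 1-31: 31 each from A, B, D = 31*3 = 93 chips; eligible A, B, D
Layer 32-42: 11 each from A, D = 11*2 = 22 chips; eligible A, D

Pot 1: 93 chips, eligible: A, B, D
Pot 2: 22 chips, eligible: A, D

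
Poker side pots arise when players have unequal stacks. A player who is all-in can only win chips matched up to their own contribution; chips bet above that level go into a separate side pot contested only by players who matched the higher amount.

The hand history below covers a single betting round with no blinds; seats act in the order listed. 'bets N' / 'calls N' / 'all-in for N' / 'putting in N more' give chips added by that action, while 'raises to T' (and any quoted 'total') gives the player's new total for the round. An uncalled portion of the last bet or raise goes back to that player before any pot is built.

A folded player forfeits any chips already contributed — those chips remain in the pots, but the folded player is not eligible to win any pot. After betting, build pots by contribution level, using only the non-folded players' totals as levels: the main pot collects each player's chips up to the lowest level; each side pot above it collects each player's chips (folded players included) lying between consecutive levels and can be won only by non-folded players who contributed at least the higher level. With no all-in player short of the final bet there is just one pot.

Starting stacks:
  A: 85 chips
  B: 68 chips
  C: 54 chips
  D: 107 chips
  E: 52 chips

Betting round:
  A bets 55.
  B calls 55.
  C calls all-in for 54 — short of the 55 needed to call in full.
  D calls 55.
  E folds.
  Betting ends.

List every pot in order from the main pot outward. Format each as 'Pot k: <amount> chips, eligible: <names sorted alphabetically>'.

Contributions: A=55, B=55, C=54, D=55
Folded: E
Pot levels (distinct totals of non-folded players): 54, 55
Layer 1-54: 54 each from A, B, C, D = 54*4 = 216 chips; eligible A, B, C, D
Layer 55-55: 1 each from A, B, D = 1*3 = 3 chips; eligible A, B, D

Pot 1: 216 chips, eligible: A, B, C, D
Pot 2: 3 chips, eligible: A, B, D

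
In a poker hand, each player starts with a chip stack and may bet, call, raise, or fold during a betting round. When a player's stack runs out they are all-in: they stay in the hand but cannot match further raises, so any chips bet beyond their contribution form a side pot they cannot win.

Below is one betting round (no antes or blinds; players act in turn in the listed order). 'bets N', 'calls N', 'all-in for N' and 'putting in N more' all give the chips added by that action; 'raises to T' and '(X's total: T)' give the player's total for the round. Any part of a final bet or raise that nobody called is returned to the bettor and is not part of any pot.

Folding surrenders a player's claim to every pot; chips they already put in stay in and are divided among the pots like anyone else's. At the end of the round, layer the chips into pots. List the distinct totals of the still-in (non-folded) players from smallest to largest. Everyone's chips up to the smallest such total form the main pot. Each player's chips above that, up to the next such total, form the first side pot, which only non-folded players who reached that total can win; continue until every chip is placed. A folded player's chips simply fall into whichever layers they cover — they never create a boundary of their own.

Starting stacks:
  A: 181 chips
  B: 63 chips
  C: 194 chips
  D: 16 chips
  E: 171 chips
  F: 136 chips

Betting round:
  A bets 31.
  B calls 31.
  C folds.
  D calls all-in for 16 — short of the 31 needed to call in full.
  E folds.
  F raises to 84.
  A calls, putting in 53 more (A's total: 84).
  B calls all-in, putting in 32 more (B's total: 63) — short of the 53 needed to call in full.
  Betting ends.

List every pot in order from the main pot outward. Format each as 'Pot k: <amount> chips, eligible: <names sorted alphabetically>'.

Pot 1: 64 chips, eligible: A, B, D, F
Pot 2: 141 chips, eligible: A, B, F
Pot 3: 42 chips, eligible: A, F

Derivation:
Contributions: A=84, B=63, D=16, F=84
Folded: C, E
Pot levels (distinct totals of non-folded players): 16, 63, 84
Layer 1-16: 16 each from A, B, D, F = 16*4 = 64 chips; eligible A, B, D, F
Layer 17-63: 47 each from A, B, F = 47*3 = 141 chips; eligible A, B, F
Layer 64-84: 21 each from A, F = 21*2 = 42 chips; eligible A, F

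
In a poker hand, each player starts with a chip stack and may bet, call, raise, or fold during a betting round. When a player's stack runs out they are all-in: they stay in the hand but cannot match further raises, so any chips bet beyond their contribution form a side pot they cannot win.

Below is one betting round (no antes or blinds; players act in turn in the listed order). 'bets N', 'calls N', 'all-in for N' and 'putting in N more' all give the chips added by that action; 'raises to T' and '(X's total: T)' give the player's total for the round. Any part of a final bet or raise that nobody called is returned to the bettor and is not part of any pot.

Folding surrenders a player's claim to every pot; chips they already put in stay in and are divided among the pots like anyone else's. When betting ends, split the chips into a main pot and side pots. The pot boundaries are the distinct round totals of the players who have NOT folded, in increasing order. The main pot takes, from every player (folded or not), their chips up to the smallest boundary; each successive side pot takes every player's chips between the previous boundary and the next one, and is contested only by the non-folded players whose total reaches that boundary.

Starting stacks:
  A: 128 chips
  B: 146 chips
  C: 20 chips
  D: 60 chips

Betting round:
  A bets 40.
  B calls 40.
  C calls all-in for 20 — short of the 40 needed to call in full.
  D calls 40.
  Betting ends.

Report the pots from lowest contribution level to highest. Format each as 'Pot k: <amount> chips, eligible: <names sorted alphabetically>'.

Contributions: A=40, B=40, C=20, D=40
Pot levels (distinct totals of non-folded players): 20, 40
Layer 1-20: 20 each from A, B, C, D = 20*4 = 80 chips; eligible A, B, C, D
Layer 21-40: 20 each from A, B, D = 20*3 = 60 chips; eligible A, B, D

Pot 1: 80 chips, eligible: A, B, C, D
Pot 2: 60 chips, eligible: A, B, D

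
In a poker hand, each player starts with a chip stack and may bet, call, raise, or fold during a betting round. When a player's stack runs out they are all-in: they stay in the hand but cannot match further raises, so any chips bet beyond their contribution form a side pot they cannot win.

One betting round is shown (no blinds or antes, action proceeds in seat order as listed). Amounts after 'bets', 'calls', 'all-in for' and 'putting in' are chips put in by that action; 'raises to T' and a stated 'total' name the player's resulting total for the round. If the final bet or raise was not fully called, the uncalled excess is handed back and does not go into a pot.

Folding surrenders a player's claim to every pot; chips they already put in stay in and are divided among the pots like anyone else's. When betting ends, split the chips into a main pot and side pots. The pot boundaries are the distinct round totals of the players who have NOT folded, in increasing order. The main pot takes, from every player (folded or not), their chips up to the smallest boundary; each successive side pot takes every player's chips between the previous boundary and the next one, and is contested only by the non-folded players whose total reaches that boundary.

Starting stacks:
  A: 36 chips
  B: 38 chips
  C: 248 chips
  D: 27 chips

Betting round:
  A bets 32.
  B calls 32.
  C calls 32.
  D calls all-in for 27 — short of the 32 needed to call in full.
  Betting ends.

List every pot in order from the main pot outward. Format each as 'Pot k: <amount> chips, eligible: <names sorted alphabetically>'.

Contributions: A=32, B=32, C=32, D=27
Pot levels (distinct totals of non-folded players): 27, 32
Layer 1-27: 27 each from A, B, C, D = 27*4 = 108 chips; eligible A, B, C, D
Layer 28-32: 5 each from A, B, C = 5*3 = 15 chips; eligible A, B, C

Pot 1: 108 chips, eligible: A, B, C, D
Pot 2: 15 chips, eligible: A, B, C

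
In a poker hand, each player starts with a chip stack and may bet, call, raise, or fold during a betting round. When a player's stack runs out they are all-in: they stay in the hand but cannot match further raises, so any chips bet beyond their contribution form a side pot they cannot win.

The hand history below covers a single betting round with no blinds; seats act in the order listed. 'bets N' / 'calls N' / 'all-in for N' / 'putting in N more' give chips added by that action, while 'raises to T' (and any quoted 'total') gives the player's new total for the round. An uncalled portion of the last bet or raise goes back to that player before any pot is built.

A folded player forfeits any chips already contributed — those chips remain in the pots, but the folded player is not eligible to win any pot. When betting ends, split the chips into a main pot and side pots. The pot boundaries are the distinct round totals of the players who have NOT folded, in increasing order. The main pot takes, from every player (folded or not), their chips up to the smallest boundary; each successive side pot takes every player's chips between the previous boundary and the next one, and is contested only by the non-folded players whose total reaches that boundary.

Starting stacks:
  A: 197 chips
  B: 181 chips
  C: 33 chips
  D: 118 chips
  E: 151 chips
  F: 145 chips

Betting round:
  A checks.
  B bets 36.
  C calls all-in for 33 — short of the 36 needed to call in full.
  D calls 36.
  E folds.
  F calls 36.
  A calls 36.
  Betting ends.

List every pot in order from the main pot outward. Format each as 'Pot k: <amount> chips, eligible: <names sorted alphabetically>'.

Pot 1: 165 chips, eligible: A, B, C, D, F
Pot 2: 12 chips, eligible: A, B, D, F

Derivation:
Contributions: A=36, B=36, C=33, D=36, F=36
Folded: E
Pot levels (distinct totals of non-folded players): 33, 36
Layer 1-33: 33 each from A, B, C, D, F = 33*5 = 165 chips; eligible A, B, C, D, F
Layer 34-36: 3 each from A, B, D, F = 3*4 = 12 chips; eligible A, B, D, F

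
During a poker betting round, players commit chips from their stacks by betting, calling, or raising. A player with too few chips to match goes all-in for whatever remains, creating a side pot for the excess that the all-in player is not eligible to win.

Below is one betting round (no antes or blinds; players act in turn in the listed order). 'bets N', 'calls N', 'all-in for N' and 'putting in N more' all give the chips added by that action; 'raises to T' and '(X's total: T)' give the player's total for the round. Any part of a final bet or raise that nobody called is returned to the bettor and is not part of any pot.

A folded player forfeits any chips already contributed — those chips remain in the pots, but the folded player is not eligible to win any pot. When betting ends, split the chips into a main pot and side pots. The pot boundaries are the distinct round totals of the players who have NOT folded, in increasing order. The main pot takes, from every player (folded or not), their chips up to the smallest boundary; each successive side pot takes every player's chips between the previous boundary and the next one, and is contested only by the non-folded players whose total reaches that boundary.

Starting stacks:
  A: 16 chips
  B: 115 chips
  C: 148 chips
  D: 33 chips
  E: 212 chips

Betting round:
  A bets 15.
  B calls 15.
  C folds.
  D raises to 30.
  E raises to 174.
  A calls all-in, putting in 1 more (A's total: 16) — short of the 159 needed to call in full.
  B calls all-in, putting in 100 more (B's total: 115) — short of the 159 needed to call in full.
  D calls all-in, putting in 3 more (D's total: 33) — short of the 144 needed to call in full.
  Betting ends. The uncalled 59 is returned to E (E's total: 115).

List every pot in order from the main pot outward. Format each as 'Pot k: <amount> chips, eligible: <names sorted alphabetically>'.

Pot 1: 64 chips, eligible: A, B, D, E
Pot 2: 51 chips, eligible: B, D, E
Pot 3: 164 chips, eligible: B, E

Derivation:
Contributions (after 59 returned to E): A=16, B=115, D=33, E=115
Folded: C
Pot levels (distinct totals of non-folded players): 16, 33, 115
Layer 1-16: 16 each from A, B, D, E = 16*4 = 64 chips; eligible A, B, D, E
Layer 17-33: 17 each from B, D, E = 17*3 = 51 chips; eligible B, D, E
Layer 34-115: 82 each from B, E = 82*2 = 164 chips; eligible B, E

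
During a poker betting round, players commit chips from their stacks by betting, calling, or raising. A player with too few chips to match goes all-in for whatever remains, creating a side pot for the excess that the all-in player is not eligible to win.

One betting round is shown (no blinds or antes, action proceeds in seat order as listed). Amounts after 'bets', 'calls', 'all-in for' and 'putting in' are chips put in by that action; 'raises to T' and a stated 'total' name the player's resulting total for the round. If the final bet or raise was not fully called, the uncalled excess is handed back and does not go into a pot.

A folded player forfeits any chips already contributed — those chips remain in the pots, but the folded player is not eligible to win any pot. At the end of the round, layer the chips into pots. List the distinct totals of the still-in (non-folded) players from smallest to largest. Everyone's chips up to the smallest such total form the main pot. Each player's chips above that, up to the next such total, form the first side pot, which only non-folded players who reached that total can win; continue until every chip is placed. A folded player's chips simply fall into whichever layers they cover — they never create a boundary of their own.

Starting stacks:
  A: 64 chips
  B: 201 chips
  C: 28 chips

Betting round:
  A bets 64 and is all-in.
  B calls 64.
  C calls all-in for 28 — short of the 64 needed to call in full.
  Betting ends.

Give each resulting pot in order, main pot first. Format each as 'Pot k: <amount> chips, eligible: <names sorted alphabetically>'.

Contributions: A=64, B=64, C=28
Pot levels (distinct totals of non-folded players): 28, 64
Layer 1-28: 28 each from A, B, C = 28*3 = 84 chips; eligible A, B, C
Layer 29-64: 36 each from A, B = 36*2 = 72 chips; eligible A, B

Pot 1: 84 chips, eligible: A, B, C
Pot 2: 72 chips, eligible: A, B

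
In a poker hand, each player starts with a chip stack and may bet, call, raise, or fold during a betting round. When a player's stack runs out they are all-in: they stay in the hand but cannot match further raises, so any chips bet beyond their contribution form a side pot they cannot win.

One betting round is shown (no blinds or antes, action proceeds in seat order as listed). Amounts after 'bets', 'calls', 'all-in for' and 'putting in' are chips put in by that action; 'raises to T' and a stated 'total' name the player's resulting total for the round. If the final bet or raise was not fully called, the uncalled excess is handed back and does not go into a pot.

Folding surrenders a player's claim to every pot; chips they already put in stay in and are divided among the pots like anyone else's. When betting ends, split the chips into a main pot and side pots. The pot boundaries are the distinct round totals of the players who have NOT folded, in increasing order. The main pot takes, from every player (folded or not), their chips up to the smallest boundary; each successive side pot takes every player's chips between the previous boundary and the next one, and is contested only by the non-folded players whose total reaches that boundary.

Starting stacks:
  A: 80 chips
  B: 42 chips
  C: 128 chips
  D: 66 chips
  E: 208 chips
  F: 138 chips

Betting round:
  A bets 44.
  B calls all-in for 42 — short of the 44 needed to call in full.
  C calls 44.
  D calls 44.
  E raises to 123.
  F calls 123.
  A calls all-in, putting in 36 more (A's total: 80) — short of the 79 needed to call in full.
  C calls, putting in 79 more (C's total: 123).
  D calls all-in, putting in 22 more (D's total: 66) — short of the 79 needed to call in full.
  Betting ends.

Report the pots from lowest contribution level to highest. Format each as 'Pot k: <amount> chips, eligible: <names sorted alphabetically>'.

Contributions: A=80, B=42, C=123, D=66, E=123, F=123
Pot levels (distinct totals of non-folded players): 42, 66, 80, 123
Layer 1-42: 42 each from A, B, C, D, E, F = 42*6 = 252 chips; eligible A, B, C, D, E, F
Layer 43-66: 24 each from A, C, D, E, F = 24*5 = 120 chips; eligible A, C, D, E, F
Layer 67-80: 14 each from A, C, E, F = 14*4 = 56 chips; eligible A, C, E, F
Layer 81-123: 43 each from C, E, F = 43*3 = 129 chips; eligible C, E, F

Pot 1: 252 chips, eligible: A, B, C, D, E, F
Pot 2: 120 chips, eligible: A, C, D, E, F
Pot 3: 56 chips, eligible: A, C, E, F
Pot 4: 129 chips, eligible: C, E, F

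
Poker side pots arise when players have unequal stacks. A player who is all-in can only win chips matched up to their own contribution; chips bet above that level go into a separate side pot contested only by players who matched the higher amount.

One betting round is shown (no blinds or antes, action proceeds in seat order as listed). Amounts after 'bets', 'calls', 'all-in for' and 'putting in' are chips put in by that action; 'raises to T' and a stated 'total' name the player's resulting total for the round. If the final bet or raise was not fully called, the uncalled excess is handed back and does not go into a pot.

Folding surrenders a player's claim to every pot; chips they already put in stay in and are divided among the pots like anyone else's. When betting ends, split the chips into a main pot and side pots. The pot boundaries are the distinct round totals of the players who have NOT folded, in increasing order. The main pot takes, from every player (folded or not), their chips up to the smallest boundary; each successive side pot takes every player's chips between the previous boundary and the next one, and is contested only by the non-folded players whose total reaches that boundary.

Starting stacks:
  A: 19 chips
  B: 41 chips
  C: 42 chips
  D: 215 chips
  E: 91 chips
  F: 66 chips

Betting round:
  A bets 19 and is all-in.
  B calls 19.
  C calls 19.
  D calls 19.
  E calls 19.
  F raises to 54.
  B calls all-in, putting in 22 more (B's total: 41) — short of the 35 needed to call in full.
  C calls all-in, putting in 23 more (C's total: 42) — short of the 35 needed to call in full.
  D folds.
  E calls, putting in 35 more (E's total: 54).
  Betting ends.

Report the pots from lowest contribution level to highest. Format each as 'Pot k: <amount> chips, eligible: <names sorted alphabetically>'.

Contributions: A=19, B=41, C=42, D=19, E=54, F=54
Folded: D
Pot levels (distinct totals of non-folded players): 19, 41, 42, 54
Layer 1-19: 19 each from A, B, C, D, E, F = 19*6 = 114 chips; eligible A, B, C, E, F
Layer 20-41: 22 each from B, C, E, F = 22*4 = 88 chips; eligible B, C, E, F
Layer 42-42: 1 each from C, E, F = 1*3 = 3 chips; eligible C, E, F
Layer 43-54: 12 each from E, F = 12*2 = 24 chips; eligible E, F

Pot 1: 114 chips, eligible: A, B, C, E, F
Pot 2: 88 chips, eligible: B, C, E, F
Pot 3: 3 chips, eligible: C, E, F
Pot 4: 24 chips, eligible: E, F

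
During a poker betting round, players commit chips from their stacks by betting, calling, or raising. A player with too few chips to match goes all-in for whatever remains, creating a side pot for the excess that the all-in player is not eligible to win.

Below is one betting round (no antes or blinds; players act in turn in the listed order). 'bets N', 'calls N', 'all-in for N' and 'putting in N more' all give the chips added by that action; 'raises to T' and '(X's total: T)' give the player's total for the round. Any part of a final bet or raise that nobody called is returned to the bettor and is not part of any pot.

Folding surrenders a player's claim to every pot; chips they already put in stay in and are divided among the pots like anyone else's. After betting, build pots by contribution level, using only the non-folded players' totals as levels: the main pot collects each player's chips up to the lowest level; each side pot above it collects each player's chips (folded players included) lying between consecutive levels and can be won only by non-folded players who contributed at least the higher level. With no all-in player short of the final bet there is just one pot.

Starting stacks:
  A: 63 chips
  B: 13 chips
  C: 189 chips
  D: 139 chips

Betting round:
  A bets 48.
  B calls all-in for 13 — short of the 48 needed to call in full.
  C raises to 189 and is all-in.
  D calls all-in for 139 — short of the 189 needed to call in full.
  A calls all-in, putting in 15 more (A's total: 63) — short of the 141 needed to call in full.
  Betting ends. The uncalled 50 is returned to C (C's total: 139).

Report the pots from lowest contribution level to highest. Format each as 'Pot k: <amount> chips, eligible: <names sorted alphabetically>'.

Contributions (after 50 returned to C): A=63, B=13, C=139, D=139
Pot levels (distinct totals of non-folded players): 13, 63, 139
Layer 1-13: 13 each from A, B, C, D = 13*4 = 52 chips; eligible A, B, C, D
Layer 14-63: 50 each from A, C, D = 50*3 = 150 chips; eligible A, C, D
Layer 64-139: 76 each from C, D = 76*2 = 152 chips; eligible C, D

Pot 1: 52 chips, eligible: A, B, C, D
Pot 2: 150 chips, eligible: A, C, D
Pot 3: 152 chips, eligible: C, D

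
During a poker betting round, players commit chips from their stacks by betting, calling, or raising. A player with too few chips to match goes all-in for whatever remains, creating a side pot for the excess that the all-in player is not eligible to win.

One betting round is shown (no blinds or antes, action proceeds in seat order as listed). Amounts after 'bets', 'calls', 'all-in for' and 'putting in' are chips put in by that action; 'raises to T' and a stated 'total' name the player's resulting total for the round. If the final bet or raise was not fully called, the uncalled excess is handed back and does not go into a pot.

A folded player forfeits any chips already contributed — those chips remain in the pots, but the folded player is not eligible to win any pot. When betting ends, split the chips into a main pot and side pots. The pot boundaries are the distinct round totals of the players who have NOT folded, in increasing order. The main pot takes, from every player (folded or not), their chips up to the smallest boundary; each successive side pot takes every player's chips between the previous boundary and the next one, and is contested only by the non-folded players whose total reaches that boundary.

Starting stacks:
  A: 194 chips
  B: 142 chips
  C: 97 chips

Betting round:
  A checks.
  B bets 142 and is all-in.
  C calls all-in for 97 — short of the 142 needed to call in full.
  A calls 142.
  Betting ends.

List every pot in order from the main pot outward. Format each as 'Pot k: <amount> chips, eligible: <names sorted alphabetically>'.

Pot 1: 291 chips, eligible: A, B, C
Pot 2: 90 chips, eligible: A, B

Derivation:
Contributions: A=142, B=142, C=97
Pot levels (distinct totals of non-folded players): 97, 142
Layer 1-97: 97 each from A, B, C = 97*3 = 291 chips; eligible A, B, C
Layer 98-142: 45 each from A, B = 45*2 = 90 chips; eligible A, B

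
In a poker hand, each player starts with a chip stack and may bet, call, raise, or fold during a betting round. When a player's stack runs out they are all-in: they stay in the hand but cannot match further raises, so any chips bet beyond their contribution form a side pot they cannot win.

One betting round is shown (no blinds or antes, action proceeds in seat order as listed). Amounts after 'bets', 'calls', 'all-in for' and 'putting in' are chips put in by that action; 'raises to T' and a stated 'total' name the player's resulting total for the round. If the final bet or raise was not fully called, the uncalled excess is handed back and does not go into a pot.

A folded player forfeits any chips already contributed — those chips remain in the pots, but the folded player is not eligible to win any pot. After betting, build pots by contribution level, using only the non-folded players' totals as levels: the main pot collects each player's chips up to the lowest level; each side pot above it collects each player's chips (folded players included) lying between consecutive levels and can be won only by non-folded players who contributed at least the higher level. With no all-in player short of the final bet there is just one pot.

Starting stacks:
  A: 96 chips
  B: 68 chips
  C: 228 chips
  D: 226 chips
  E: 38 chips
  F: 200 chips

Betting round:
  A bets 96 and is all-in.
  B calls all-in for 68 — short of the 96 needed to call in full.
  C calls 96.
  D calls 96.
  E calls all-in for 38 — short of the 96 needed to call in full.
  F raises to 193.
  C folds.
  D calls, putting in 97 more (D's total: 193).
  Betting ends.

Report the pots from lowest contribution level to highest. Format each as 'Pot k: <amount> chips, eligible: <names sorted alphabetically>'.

Contributions: A=96, B=68, C=96, D=193, E=38, F=193
Folded: C
Pot levels (distinct totals of non-folded players): 38, 68, 96, 193
Layer 1-38: 38 each from A, B, C, D, E, F = 38*6 = 228 chips; eligible A, B, D, E, F
Layer 39-68: 30 each from A, B, C, D, F = 30*5 = 150 chips; eligible A, B, D, F
Layer 69-96: 28 each from A, C, D, F = 28*4 = 112 chips; eligible A, D, F
Layer 97-193: 97 each from D, F = 97*2 = 194 chips; eligible D, F

Pot 1: 228 chips, eligible: A, B, D, E, F
Pot 2: 150 chips, eligible: A, B, D, F
Pot 3: 112 chips, eligible: A, D, F
Pot 4: 194 chips, eligible: D, F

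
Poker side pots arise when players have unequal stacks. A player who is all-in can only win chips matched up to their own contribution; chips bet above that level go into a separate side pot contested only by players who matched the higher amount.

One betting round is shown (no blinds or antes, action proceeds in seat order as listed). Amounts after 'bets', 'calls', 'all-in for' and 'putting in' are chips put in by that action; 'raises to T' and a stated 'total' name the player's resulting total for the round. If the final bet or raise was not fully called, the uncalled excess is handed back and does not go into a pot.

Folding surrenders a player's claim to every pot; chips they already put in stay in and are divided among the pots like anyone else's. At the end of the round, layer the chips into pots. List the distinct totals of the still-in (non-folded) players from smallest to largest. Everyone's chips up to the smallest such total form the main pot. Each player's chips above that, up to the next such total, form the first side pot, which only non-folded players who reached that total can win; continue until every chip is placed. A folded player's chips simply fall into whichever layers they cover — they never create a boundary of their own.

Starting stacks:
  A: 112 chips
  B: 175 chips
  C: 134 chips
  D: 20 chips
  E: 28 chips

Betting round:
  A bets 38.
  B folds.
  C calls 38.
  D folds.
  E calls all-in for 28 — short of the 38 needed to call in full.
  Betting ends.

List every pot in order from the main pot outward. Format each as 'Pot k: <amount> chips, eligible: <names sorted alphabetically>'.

Contributions: A=38, C=38, E=28
Folded: B, D
Pot levels (distinct totals of non-folded players): 28, 38
Layer 1-28: 28 each from A, C, E = 28*3 = 84 chips; eligible A, C, E
Layer 29-38: 10 each from A, C = 10*2 = 20 chips; eligible A, C

Pot 1: 84 chips, eligible: A, C, E
Pot 2: 20 chips, eligible: A, C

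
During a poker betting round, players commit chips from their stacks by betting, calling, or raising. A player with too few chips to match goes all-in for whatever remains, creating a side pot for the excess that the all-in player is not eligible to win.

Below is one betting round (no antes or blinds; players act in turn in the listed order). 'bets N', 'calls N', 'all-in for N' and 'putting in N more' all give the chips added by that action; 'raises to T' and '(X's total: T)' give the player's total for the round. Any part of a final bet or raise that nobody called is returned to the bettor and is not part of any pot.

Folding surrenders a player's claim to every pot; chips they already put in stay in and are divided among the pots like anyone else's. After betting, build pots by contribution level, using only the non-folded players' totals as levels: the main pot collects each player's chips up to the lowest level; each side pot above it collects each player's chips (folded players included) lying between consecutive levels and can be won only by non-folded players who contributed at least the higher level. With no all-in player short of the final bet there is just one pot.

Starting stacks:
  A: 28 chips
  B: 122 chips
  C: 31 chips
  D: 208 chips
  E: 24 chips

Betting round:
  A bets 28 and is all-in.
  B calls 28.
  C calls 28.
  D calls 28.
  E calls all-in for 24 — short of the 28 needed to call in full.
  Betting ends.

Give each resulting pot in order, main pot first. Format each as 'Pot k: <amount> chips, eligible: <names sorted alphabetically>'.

Pot 1: 120 chips, eligible: A, B, C, D, E
Pot 2: 16 chips, eligible: A, B, C, D

Derivation:
Contributions: A=28, B=28, C=28, D=28, E=24
Pot levels (distinct totals of non-folded players): 24, 28
Layer 1-24: 24 each from A, B, C, D, E = 24*5 = 120 chips; eligible A, B, C, D, E
Layer 25-28: 4 each from A, B, C, D = 4*4 = 16 chips; eligible A, B, C, D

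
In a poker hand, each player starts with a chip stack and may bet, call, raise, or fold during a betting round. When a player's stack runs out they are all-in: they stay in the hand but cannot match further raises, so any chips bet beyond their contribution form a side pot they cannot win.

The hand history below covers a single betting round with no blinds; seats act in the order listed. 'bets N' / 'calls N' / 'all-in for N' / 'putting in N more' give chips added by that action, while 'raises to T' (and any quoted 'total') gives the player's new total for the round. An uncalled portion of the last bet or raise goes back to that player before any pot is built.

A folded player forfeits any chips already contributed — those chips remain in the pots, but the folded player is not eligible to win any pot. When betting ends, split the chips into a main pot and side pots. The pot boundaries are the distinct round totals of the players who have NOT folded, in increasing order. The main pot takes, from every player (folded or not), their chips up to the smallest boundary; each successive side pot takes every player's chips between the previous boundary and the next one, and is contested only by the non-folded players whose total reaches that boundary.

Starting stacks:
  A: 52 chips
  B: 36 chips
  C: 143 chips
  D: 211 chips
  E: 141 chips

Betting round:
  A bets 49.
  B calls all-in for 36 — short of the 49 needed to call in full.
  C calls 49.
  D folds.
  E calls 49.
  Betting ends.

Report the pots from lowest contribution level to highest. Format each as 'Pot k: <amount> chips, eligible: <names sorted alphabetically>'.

Pot 1: 144 chips, eligible: A, B, C, E
Pot 2: 39 chips, eligible: A, C, E

Derivation:
Contributions: A=49, B=36, C=49, E=49
Folded: D
Pot levels (distinct totals of non-folded players): 36, 49
Layer 1-36: 36 each from A, B, C, E = 36*4 = 144 chips; eligible A, B, C, E
Layer 37-49: 13 each from A, C, E = 13*3 = 39 chips; eligible A, C, E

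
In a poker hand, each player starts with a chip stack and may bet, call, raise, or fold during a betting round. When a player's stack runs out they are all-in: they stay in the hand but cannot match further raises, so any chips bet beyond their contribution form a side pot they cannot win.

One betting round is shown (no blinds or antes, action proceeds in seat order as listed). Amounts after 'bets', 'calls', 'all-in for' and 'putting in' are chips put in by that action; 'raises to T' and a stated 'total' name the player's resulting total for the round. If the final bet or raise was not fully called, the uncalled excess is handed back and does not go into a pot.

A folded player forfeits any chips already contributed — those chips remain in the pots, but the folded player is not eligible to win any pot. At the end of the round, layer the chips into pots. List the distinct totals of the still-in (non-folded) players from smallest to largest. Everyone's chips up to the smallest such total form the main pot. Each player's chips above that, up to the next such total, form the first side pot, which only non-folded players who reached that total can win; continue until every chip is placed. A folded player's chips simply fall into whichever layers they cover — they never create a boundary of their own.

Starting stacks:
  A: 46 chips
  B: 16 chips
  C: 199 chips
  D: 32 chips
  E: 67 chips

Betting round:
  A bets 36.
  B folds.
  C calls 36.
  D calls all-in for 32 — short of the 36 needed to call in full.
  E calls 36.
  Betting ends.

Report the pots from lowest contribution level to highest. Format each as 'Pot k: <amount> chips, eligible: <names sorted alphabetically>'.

Pot 1: 128 chips, eligible: A, C, D, E
Pot 2: 12 chips, eligible: A, C, E

Derivation:
Contributions: A=36, C=36, D=32, E=36
Folded: B
Pot levels (distinct totals of non-folded players): 32, 36
Layer 1-32: 32 each from A, C, D, E = 32*4 = 128 chips; eligible A, C, D, E
Layer 33-36: 4 each from A, C, E = 4*3 = 12 chips; eligible A, C, E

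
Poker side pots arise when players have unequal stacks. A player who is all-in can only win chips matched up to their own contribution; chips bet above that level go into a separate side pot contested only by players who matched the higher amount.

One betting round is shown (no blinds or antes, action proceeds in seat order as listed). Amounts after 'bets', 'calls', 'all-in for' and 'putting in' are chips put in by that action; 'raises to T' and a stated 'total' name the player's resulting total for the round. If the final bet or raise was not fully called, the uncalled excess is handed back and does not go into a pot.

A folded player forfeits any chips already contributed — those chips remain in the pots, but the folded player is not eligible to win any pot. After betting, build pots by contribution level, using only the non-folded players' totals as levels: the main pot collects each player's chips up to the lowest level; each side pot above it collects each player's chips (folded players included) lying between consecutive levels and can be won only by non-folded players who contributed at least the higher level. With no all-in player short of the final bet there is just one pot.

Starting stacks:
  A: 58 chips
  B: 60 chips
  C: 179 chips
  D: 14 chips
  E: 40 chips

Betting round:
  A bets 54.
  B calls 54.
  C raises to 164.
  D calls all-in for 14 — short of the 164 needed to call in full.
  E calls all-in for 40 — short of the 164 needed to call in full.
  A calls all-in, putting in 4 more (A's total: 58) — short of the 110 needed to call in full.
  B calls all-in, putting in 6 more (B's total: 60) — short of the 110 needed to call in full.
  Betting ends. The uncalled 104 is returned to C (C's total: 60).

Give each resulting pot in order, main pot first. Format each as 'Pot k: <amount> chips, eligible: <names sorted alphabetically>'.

Pot 1: 70 chips, eligible: A, B, C, D, E
Pot 2: 104 chips, eligible: A, B, C, E
Pot 3: 54 chips, eligible: A, B, C
Pot 4: 4 chips, eligible: B, C

Derivation:
Contributions (after 104 returned to C): A=58, B=60, C=60, D=14, E=40
Pot levels (distinct totals of non-folded players): 14, 40, 58, 60
Layer 1-14: 14 each from A, B, C, D, E = 14*5 = 70 chips; eligible A, B, C, D, E
Layer 15-40: 26 each from A, B, C, E = 26*4 = 104 chips; eligible A, B, C, E
Layer 41-58: 18 each from A, B, C = 18*3 = 54 chips; eligible A, B, C
Layer 59-60: 2 each from B, C = 2*2 = 4 chips; eligible B, C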